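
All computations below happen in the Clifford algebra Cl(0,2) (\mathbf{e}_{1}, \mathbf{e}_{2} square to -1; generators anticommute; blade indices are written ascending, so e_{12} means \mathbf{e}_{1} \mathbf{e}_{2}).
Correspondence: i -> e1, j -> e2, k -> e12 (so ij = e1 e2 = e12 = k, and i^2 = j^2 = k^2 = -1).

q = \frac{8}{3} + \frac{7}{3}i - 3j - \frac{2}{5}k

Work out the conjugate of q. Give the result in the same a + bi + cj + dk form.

In blades: q = \frac{8}{3} + \frac{7}{3} e_{1} - 3 e_{2} - \frac{2}{5} e_{12}.
Conjugation here is Clifford conjugation: the scalar is fixed and the grade-1 and grade-2 blades all flip sign, giving \frac{8}{3} - \frac{7}{3} e_{1} + 3 e_{2} + \frac{2}{5} e_{12}; translating back:
Answer: \frac{8}{3} - \frac{7}{3}i + 3j + \frac{2}{5}k


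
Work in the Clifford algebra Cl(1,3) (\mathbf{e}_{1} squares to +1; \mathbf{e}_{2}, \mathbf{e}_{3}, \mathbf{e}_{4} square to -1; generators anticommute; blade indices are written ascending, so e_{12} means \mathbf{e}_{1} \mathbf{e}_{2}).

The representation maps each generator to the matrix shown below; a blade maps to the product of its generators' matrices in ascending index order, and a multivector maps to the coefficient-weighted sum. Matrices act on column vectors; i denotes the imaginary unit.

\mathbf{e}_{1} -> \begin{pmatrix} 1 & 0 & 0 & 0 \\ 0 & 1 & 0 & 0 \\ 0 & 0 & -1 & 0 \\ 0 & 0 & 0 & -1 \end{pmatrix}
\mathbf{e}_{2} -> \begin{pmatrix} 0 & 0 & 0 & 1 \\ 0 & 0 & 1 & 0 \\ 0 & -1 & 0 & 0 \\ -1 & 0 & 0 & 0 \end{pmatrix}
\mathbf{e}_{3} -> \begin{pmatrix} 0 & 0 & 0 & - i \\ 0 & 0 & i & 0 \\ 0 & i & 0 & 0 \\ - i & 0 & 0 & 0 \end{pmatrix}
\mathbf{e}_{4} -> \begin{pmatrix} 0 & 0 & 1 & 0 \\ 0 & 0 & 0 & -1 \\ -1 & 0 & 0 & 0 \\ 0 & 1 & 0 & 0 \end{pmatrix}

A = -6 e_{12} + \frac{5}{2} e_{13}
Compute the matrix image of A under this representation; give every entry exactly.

Bivector images (products of the table entries): rho(e_{12}) = rho(\mathbf{e}_{1})rho(\mathbf{e}_{2}) = \begin{pmatrix} 0 & 0 & 0 & 1 \\ 0 & 0 & 1 & 0 \\ 0 & 1 & 0 & 0 \\ 1 & 0 & 0 & 0 \end{pmatrix}; rho(e_{13}) = rho(\mathbf{e}_{1})rho(\mathbf{e}_{3}) = \begin{pmatrix} 0 & 0 & 0 & - i \\ 0 & 0 & i & 0 \\ 0 & - i & 0 & 0 \\ i & 0 & 0 & 0 \end{pmatrix}.
M = (-6)*rho(e_{12}) + (\frac{5}{2})*rho(e_{13}), summed entrywise:
Answer: \begin{pmatrix} 0 & 0 & 0 & -6 - \frac{5 i}{2} \\ 0 & 0 & -6 + \frac{5 i}{2} & 0 \\ 0 & -6 - \frac{5 i}{2} & 0 & 0 \\ -6 + \frac{5 i}{2} & 0 & 0 & 0 \end{pmatrix}


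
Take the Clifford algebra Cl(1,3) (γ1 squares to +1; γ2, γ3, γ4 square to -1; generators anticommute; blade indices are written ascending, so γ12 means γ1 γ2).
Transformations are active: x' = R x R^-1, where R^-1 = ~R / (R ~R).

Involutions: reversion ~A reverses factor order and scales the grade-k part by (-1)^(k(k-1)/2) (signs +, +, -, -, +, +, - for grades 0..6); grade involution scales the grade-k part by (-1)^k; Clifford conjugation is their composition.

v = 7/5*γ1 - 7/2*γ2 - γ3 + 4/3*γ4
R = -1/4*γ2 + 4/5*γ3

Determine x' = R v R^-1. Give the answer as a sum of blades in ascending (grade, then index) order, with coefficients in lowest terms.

~R = -1/4*γ2 + 4/5*γ3, and R ~R = -281/400, so R^-1 = ~R / (-281/400).
R v = -3/40 + 7/20*γ12 - 28/25*γ13 + 61/20*γ23 - 1/3*γ24 + 16/15*γ34
Answer: -7/5*γ1 + 1937/562*γ2 + 329/281*γ3 - 4/3*γ4


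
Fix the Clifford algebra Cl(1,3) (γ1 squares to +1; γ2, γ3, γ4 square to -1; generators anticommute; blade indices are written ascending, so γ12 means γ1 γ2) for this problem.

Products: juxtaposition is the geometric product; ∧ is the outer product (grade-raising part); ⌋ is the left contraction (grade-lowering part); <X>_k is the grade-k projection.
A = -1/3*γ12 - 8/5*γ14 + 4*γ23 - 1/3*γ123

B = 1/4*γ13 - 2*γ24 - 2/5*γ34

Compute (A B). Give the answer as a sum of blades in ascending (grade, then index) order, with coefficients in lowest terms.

step 1: 1/12*γ2 + 11/5*γ12 + 16/25*γ13 - 2/3*γ14 + 1/12*γ23 + 8/5*γ24 - 42/5*γ34 - 2/15*γ124 + 2/3*γ134 + 2/15*γ1234
Answer: 1/12*γ2 + 11/5*γ12 + 16/25*γ13 - 2/3*γ14 + 1/12*γ23 + 8/5*γ24 - 42/5*γ34 - 2/15*γ124 + 2/3*γ134 + 2/15*γ1234


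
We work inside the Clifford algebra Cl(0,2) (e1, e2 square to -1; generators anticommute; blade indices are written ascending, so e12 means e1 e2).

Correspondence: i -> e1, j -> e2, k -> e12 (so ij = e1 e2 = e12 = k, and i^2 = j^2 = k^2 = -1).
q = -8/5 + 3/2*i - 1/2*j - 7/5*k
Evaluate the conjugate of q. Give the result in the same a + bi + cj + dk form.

In blades: q = -8/5 + 3/2*e1 - 1/2*e2 - 7/5*e12.
Conjugation here is Clifford conjugation: the scalar is fixed and the grade-1 and grade-2 blades all flip sign, giving -8/5 - 3/2*e1 + 1/2*e2 + 7/5*e12; translating back:
Answer: -8/5 - 3/2*i + 1/2*j + 7/5*k


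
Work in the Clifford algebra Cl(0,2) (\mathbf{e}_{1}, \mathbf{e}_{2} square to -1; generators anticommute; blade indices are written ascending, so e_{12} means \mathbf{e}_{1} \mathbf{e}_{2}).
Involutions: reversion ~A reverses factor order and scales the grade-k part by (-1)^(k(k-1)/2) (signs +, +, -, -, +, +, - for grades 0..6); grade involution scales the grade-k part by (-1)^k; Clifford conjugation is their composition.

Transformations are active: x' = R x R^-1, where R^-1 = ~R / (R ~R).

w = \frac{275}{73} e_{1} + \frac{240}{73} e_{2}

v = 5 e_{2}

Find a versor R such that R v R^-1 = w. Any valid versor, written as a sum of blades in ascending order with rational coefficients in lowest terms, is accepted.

Equal squares first: v^2 = w^2 = -25. Then v + w = \frac{275}{73} e_{1} + \frac{605}{73} e_{2} is a versor taking v to w, provided it is invertible.
Answer: \frac{275}{73} e_{1} + \frac{605}{73} e_{2}


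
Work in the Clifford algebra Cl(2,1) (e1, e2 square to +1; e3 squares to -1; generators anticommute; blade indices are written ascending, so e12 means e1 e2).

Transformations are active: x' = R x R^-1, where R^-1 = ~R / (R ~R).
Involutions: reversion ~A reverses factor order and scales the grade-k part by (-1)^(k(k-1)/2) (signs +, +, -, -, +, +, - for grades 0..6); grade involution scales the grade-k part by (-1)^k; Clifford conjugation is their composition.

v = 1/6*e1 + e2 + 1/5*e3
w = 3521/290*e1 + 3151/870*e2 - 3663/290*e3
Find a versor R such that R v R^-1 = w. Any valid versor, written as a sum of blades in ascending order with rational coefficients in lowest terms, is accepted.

Equal squares first: v^2 = w^2 = 889/900. Then v + w = 5354/435*e1 + 4021/870*e2 - 721/58*e3 is a versor taking v to w, provided it is invertible.
Answer: 5354/435*e1 + 4021/870*e2 - 721/58*e3


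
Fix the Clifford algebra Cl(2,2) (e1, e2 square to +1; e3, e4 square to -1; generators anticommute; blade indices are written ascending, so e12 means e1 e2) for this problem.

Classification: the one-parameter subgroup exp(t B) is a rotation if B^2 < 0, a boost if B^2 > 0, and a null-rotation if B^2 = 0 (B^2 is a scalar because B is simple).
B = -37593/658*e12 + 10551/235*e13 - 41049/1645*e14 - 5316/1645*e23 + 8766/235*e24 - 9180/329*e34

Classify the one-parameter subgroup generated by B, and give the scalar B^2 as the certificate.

B^2 term by term: the squares give (-37593/658)^2*(e12)^2 + (10551/235)^2*(e13)^2 + (-41049/1645)^2*(e14)^2 + (-5316/1645)^2*(e23)^2 + (8766/235)^2*(e24)^2 + (-9180/329)^2*(e34)^2 = 1413233649/432964*(-1) + 111323601/55225*(+1) + 1685020401/2706025*(+1) + 28259856/2706025*(+1) + 76842756/55225*(+1) + 84272400/108241*(-1) = -9/4 (each basis 2-blade squares to minus the product of its generators' squares); cross terms between blades sharing an index anticommute and cancel; the commuting (index-disjoint) pairs give grade-4 terms 2*c*c'*(blade product), which cancel blade by blade — e1234: 345103740/108241 - 184980132/55225 + 436432968/2706025 = 0 — confirming B is simple. So B^2 = -9/4.
Answer: rotation, certificate B^2 = -9/4. One invariant decides it: the square -9/4 survives every conjugation, and its sign is exactly the classification.


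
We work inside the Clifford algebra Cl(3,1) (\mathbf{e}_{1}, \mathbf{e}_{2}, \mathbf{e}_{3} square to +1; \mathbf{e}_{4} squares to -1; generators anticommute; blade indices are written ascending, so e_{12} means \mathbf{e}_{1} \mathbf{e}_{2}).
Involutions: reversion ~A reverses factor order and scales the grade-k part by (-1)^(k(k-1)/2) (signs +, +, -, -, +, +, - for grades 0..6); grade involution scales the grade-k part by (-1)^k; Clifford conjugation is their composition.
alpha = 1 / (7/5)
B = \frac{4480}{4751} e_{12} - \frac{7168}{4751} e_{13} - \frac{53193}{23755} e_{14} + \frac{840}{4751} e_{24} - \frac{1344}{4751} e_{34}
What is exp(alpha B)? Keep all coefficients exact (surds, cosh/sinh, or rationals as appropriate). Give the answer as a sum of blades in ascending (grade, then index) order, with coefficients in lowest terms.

B^2 term by term: the squares give (\frac{4480}{4751})^2*(e_{12})^2 + (-\frac{7168}{4751})^2*(e_{13})^2 + (-\frac{53193}{23755})^2*(e_{14})^2 + (\frac{840}{4751})^2*(e_{24})^2 + (-\frac{1344}{4751})^2*(e_{34})^2 = \frac{20070400}{22572001}*(-1) + \frac{51380224}{22572001}*(-1) + \frac{2829495249}{564300025}*(+1) + \frac{705600}{22572001}*(+1) + \frac{1806336}{22572001}*(+1) = \frac{49}{25} (each basis 2-blade squares to minus the product of its generators' squares); cross terms between blades sharing an index anticommute and cancel; the commuting (index-disjoint) pairs give grade-4 terms 2*c*c'*(blade product), which cancel blade by blade — e_{1234}: -\frac{12042240}{22572001} + \frac{12042240}{22572001} = 0 — confirming B is simple. So B^2 = \frac{49}{25}.
B^2 = \frac{49}{25} — since the square is positive, the closed form is hyperbolic: l = \frac{7}{5}, alpha*l = 1, so exp(alpha B) = cosh(1) + (sinh(1)/(\frac{7}{5}))*B = \cosh{\left(1 \right)} + (\frac{5 \sinh{\left(1 \right)}}{7})*B.
Answer: \cosh{\left(1 \right)} + \frac{3200 \sinh{\left(1 \right)}}{4751} e_{12} - \frac{5120 \sinh{\left(1 \right)}}{4751} e_{13} - \frac{7599 \sinh{\left(1 \right)}}{4751} e_{14} + \frac{600 \sinh{\left(1 \right)}}{4751} e_{24} - \frac{960 \sinh{\left(1 \right)}}{4751} e_{34}


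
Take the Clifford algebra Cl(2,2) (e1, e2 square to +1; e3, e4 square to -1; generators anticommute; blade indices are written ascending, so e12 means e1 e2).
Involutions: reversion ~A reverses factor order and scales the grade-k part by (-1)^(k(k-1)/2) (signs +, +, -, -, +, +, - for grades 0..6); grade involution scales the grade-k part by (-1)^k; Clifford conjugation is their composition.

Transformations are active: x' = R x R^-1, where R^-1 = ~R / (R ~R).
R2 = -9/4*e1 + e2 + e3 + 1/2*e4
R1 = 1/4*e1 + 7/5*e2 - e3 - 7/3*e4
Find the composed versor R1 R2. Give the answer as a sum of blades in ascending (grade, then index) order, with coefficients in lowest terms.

Distribute over the terms of R1 (each basis-blade product reordered to ascending indices, repeated generators contracted through their squares):
(1/4*e1) R2 = -9/16 + 1/4*e12 + 1/4*e13 + 1/8*e14
(7/5*e2) R2 = 7/5 + 63/20*e12 + 7/5*e23 + 7/10*e24
(-e3) R2 = 1 - 9/4*e13 + e23 - 1/2*e34
(-7/3*e4) R2 = 7/6 - 21/4*e14 + 7/3*e24 + 7/3*e34
Summing the partial products and collecting blades:
Answer: 721/240 + 17/5*e12 - 2*e13 - 41/8*e14 + 12/5*e23 + 91/30*e24 + 11/6*e34


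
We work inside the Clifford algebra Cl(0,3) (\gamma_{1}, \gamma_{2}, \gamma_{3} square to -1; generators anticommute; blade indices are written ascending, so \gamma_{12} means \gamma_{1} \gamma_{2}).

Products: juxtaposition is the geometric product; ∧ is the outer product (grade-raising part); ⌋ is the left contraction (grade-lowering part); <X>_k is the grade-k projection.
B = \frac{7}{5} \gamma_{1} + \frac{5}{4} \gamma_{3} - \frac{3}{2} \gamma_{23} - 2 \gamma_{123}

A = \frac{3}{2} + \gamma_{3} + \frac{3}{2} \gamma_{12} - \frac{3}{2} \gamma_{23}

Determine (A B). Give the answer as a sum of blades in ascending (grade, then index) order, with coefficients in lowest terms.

step 1: -\frac{7}{2} - \frac{9}{10} \gamma_{1} + \frac{99}{40} \gamma_{2} + \frac{39}{8} \gamma_{3} + 2 \gamma_{12} + \frac{17}{20} \gamma_{13} - \frac{9}{4} \gamma_{23} - \frac{129}{40} \gamma_{123}
Answer: -\frac{7}{2} - \frac{9}{10} \gamma_{1} + \frac{99}{40} \gamma_{2} + \frac{39}{8} \gamma_{3} + 2 \gamma_{12} + \frac{17}{20} \gamma_{13} - \frac{9}{4} \gamma_{23} - \frac{129}{40} \gamma_{123}


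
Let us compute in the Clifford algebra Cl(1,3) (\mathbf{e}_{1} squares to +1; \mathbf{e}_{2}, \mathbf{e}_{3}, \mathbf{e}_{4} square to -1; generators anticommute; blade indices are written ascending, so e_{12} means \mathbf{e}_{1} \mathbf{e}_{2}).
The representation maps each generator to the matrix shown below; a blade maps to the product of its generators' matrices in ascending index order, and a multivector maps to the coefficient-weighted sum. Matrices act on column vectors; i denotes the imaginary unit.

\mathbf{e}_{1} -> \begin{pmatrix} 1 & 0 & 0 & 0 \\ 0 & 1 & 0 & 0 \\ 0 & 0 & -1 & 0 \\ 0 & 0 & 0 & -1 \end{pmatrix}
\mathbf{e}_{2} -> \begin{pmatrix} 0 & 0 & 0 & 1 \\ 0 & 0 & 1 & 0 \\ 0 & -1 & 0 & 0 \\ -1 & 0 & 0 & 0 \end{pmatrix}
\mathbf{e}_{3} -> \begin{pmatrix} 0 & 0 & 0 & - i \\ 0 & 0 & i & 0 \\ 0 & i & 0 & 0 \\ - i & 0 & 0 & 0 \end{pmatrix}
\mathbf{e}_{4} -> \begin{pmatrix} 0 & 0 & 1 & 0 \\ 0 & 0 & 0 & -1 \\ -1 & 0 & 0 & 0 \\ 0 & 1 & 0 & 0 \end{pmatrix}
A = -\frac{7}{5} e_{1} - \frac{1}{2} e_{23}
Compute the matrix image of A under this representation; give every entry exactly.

Bivector images (products of the table entries): rho(e_{23}) = rho(\mathbf{e}_{2})rho(\mathbf{e}_{3}) = \begin{pmatrix} - i & 0 & 0 & 0 \\ 0 & i & 0 & 0 \\ 0 & 0 & - i & 0 \\ 0 & 0 & 0 & i \end{pmatrix}.
M = (-\frac{7}{5})*rho(e_{1}) + (-\frac{1}{2})*rho(e_{23}), summed entrywise:
Answer: \begin{pmatrix} - \frac{7}{5} + \frac{i}{2} & 0 & 0 & 0 \\ 0 & - \frac{7}{5} - \frac{i}{2} & 0 & 0 \\ 0 & 0 & \frac{7}{5} + \frac{i}{2} & 0 \\ 0 & 0 & 0 & \frac{7}{5} - \frac{i}{2} \end{pmatrix}


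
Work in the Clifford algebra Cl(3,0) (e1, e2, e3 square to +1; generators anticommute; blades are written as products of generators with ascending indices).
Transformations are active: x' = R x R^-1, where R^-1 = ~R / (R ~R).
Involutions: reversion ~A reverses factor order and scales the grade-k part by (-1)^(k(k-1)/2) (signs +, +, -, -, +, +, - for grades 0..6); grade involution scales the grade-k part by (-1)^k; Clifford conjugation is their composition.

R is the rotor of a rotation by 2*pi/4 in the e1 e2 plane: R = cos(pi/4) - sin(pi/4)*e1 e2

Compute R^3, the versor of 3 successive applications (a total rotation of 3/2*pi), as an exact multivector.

Half-angle bookkeeping: 3 applications in e1 e2 add up to rotor phase 3*pi/4 = 3*pi/4, so R^3 = cos(3*pi/4) - sin(3*pi/4)*e1 e2.
cos(3*pi/4) = -sqrt(2)/2 and sin(3*pi/4) = sqrt(2)/2, so R^3 = -sqrt(2)/2 - sqrt(2)/2*e1 e2. The net rotation is 3/2*pi; the rotor keeps the half-angle phase exactly.
Answer: -sqrt(2)/2 - sqrt(2)/2*e1 e2


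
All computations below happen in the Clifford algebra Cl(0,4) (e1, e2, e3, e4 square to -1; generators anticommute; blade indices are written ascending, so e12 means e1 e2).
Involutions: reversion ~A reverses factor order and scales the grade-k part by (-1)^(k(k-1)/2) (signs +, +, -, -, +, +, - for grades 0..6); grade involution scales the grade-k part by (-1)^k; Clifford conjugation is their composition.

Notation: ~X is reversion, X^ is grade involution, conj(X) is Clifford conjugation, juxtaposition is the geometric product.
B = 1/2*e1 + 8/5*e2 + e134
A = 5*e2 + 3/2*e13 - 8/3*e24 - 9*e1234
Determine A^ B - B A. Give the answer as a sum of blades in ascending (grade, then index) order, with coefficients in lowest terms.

first term: 8 + 9*e2 + 3/4*e3 - 173/30*e4 + 5/2*e12 - 76/15*e123 - 4/3*e124 + 72/5*e134 - 9/2*e234 + 5*e1234
second term: -8 - 9*e2 - 3/4*e3 + 83/30*e4 + 5/2*e12 + 4/15*e123 - 4/3*e124 - 72/5*e134 + 9/2*e234 + 5*e1234
Answer: 16 + 18*e2 + 3/2*e3 - 128/15*e4 - 16/3*e123 + 144/5*e134 - 9*e234


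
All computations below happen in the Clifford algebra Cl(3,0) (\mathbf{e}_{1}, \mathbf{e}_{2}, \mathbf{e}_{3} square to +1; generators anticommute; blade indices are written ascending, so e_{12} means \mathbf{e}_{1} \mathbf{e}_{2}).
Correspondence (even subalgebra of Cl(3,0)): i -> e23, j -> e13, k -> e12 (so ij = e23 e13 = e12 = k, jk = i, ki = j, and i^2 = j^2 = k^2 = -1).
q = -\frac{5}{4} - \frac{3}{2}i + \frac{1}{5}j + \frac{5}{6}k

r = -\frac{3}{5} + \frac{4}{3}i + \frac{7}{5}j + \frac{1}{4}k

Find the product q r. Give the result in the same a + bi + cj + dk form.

In blades: q = -\frac{5}{4} + \frac{5}{6} e_{12} + \frac{1}{5} e_{13} - \frac{3}{2} e_{23}, r = -\frac{3}{5} + \frac{1}{4} e_{12} + \frac{7}{5} e_{13} + \frac{4}{3} e_{23}.
Distribute q over r term by term (generator squares from the signature, products reordered to ascending indices): (-\frac{5}{4})*r = \frac{3}{4} - \frac{5}{16} e_{12} - \frac{7}{4} e_{13} - \frac{5}{3} e_{23}; (\frac{5}{6} e_{12})*r = -\frac{5}{24} - \frac{1}{2} e_{12} + \frac{10}{9} e_{13} - \frac{7}{6} e_{23}; (\frac{1}{5} e_{13})*r = -\frac{7}{25} - \frac{4}{15} e_{12} - \frac{3}{25} e_{13} + \frac{1}{20} e_{23}; (-\frac{3}{2} e_{23})*r = 2 - \frac{21}{10} e_{12} + \frac{3}{8} e_{13} + \frac{9}{10} e_{23}.
Sum: \frac{1357}{600} - \frac{763}{240} e_{12} - \frac{691}{1800} e_{13} - \frac{113}{60} e_{23}; translating back through the correspondence:
Answer: \frac{1357}{600} - \frac{113}{60}i - \frac{691}{1800}j - \frac{763}{240}k


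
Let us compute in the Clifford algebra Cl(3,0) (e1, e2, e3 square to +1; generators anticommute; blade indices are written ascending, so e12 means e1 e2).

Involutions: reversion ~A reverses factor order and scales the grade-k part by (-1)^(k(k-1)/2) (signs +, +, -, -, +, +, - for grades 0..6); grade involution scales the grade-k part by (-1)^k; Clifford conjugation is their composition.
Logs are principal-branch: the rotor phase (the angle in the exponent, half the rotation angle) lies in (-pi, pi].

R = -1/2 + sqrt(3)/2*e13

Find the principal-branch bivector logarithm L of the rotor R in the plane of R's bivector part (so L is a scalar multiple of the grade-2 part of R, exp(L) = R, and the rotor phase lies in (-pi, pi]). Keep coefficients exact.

The scalar part of R is -1/2, so the principal-branch rotor phase is pinned; divide the bivector part by its sine to get the unit plane — L is the phase times that plane.
Concretely: cos(phase) = -1/2 gives phase = ±2*pi/3, and since phase/sin(phase) is even the sign is immaterial: L = (phase/sin(phase)) * <R>_2 = (4*sqrt(3)*pi/9) * <R>_2.
Answer: 2*pi/3*e13


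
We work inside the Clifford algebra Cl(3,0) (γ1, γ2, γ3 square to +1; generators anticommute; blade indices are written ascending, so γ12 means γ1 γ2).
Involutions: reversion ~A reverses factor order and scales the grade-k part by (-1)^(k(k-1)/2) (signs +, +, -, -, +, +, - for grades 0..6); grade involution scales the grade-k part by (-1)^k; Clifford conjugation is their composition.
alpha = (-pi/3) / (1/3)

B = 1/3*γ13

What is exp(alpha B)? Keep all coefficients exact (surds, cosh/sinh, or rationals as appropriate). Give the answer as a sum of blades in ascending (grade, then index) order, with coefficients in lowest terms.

B^2 = (1/3)^2*(γ13)^2 = 1/9*(-1) = -1/9 (a basis 2-blade squares to minus the product of its generators' squares).
B^2 = -1/9 — circular case — the even/odd split gives cos and sin: l = 1/3, alpha*l = -pi/3, so exp(alpha B) = cos(-pi/3) + (sin(-pi/3)/(1/3))*B = 1/2 + (-3*sqrt(3)/2)*B.
Answer: 1/2 - sqrt(3)/2*γ13


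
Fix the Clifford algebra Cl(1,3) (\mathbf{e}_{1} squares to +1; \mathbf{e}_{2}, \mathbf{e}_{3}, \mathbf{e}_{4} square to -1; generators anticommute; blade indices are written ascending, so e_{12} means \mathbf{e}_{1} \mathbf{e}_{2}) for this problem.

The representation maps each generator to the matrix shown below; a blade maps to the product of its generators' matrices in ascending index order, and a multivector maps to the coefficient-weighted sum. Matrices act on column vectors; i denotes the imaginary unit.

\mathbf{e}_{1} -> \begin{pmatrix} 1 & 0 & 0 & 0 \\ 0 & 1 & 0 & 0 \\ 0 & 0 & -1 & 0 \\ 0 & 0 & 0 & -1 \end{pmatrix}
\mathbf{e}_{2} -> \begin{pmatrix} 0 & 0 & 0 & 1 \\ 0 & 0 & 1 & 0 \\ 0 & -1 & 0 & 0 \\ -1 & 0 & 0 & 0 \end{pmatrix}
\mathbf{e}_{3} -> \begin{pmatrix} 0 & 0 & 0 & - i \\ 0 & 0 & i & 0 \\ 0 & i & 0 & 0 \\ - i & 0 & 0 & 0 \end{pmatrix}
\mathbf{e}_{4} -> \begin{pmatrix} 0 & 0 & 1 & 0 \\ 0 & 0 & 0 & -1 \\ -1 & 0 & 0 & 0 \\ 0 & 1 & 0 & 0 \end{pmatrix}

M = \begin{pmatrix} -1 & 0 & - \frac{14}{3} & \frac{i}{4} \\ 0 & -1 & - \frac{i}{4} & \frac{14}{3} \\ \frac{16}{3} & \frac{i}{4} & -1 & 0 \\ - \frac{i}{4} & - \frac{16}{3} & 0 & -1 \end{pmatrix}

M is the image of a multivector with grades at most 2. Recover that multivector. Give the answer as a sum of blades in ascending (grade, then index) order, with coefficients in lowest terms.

Method: the blade images are trace-orthogonal — tr(rho(e_A) rho(e_B)^-1) = 4 if A = B and 0 otherwise — and rho(e_A)^-1 = (e_A)^2 * rho(e_A) with (e_A)^2 = +1 or -1, so the coefficient of e_A in the preimage is (e_A)^2 * tr(M rho(e_A))/4.
Nonzero projections over blades of grade <= 2: 1: (1)^2 = +1, tr(M 1) = -4, coefficient -1; e_{4}: (e_{4})^2 = -1, tr(M rho(e_{4})) = 20, coefficient -5; e_{13}: (e_{13})^2 = +1, tr(M rho(e_{13})) = -1, coefficient -\frac{1}{4}; e_{14}: (e_{14})^2 = +1, tr(M rho(e_{14})) = \frac{4}{3}, coefficient \frac{1}{3}. Every other blade of grade <= 2 projects to 0.
Answer: -1 - 5 e_{4} - \frac{1}{4} e_{13} + \frac{1}{3} e_{14}


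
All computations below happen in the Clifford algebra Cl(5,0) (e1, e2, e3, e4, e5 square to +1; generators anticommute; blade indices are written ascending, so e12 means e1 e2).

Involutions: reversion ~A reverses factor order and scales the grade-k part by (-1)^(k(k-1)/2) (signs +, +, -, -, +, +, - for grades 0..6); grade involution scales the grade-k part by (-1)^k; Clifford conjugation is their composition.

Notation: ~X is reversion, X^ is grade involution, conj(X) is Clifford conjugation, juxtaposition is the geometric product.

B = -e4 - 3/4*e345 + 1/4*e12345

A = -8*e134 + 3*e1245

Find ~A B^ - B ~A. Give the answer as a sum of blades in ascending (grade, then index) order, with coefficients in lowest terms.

first term: -3/4*e3 + 8*e13 - 6*e15 + 2*e25 - 9/4*e123 - 3*e125
second term: 3/4*e3 - 8*e13 - 6*e15 - 2*e25 + 9/4*e123 - 3*e125
Answer: -3/2*e3 + 16*e13 + 4*e25 - 9/2*e123


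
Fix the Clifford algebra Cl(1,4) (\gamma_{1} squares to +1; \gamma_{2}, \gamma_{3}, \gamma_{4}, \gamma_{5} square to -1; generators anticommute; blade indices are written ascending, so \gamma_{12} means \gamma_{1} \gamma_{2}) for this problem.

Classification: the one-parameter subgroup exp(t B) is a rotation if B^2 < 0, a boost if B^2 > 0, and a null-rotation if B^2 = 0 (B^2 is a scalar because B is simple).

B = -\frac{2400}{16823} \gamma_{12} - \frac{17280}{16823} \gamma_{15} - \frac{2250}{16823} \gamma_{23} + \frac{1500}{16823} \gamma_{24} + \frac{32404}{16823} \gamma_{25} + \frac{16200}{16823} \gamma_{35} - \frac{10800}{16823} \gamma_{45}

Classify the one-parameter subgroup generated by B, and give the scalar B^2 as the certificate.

B^2 term by term: the squares give (-\frac{2400}{16823})^2*(\gamma_{12})^2 + (-\frac{17280}{16823})^2*(\gamma_{15})^2 + (-\frac{2250}{16823})^2*(\gamma_{23})^2 + (\frac{1500}{16823})^2*(\gamma_{24})^2 + (\frac{32404}{16823})^2*(\gamma_{25})^2 + (\frac{16200}{16823})^2*(\gamma_{35})^2 + (-\frac{10800}{16823})^2*(\gamma_{45})^2 = \frac{5760000}{283013329}*(+1) + \frac{298598400}{283013329}*(+1) + \frac{5062500}{283013329}*(-1) + \frac{2250000}{283013329}*(-1) + \frac{1050019216}{283013329}*(-1) + \frac{262440000}{283013329}*(-1) + \frac{116640000}{283013329}*(-1) = -4 (each basis 2-blade squares to minus the product of its generators' squares); cross terms between blades sharing an index anticommute and cancel; the commuting (index-disjoint) pairs give grade-4 terms 2*c*c'*(blade product), which cancel blade by blade — \gamma_{1235}: -\frac{77760000}{283013329} + \frac{77760000}{283013329} = 0; \gamma_{1245}: \frac{51840000}{283013329} - \frac{51840000}{283013329} = 0; \gamma_{2345}: \frac{48600000}{283013329} - \frac{48600000}{283013329} = 0 — confirming B is simple. So B^2 = -4.
Answer: rotation, certificate B^2 = -4. One invariant decides it: the square -4 survives every conjugation, and its sign is exactly the classification.


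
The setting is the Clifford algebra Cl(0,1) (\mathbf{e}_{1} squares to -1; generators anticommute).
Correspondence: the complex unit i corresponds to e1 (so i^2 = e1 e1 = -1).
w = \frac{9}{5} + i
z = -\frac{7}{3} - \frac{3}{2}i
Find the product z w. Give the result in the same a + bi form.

In blades: z = -\frac{7}{3} - \frac{3}{2} e_{1}, w = \frac{9}{5} + e_{1}.
Distribute z over w term by term (generator squares from the signature, products reordered to ascending indices): (-\frac{7}{3})*w = -\frac{21}{5} - \frac{7}{3} e_{1}; (-\frac{3}{2} e_{1})*w = \frac{3}{2} - \frac{27}{10} e_{1}.
Sum: -\frac{27}{10} - \frac{151}{30} e_{1}; translating back through the correspondence:
Answer: -\frac{27}{10} - \frac{151}{30}i


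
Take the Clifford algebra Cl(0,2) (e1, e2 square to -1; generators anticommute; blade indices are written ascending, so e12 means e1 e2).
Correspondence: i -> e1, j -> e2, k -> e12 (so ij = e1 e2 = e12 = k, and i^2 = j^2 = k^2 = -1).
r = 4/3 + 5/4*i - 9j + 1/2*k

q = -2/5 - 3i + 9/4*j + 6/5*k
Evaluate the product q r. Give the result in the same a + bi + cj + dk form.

In blades: q = -2/5 - 3*e1 + 9/4*e2 + 6/5*e12, r = 4/3 + 5/4*e1 - 9*e2 + 1/2*e12.
Distribute q over r term by term (generator squares from the signature, products reordered to ascending indices): (-2/5)*r = -8/15 - 1/2*e1 + 18/5*e2 - 1/5*e12; (-3*e1)*r = 15/4 - 4*e1 + 3/2*e2 + 27*e12; (9/4*e2)*r = 81/4 + 9/8*e1 + 3*e2 - 45/16*e12; (6/5*e12)*r = -3/5 + 54/5*e1 + 3/2*e2 + 8/5*e12.
Sum: 343/15 + 297/40*e1 + 48/5*e2 + 2047/80*e12; translating back through the correspondence:
Answer: 343/15 + 297/40*i + 48/5*j + 2047/80*k


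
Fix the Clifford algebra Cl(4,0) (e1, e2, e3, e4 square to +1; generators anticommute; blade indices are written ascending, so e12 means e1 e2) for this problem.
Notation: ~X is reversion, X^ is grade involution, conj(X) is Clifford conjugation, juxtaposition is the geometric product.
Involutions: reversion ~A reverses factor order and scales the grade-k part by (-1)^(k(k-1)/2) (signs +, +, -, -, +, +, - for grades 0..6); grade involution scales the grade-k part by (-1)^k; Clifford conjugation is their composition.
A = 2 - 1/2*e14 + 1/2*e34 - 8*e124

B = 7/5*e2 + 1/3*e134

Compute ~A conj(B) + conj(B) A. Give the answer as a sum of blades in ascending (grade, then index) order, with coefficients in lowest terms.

first term: 1/6*e1 - 14/5*e2 + 1/6*e3 + 56/5*e14 - 8/3*e23 + 7/10*e124 + 2/3*e134 + 7/10*e234
second term: -1/6*e1 - 14/5*e2 - 1/6*e3 - 56/5*e14 - 8/3*e23 - 7/10*e124 + 2/3*e134 - 7/10*e234
Answer: -28/5*e2 - 16/3*e23 + 4/3*e134


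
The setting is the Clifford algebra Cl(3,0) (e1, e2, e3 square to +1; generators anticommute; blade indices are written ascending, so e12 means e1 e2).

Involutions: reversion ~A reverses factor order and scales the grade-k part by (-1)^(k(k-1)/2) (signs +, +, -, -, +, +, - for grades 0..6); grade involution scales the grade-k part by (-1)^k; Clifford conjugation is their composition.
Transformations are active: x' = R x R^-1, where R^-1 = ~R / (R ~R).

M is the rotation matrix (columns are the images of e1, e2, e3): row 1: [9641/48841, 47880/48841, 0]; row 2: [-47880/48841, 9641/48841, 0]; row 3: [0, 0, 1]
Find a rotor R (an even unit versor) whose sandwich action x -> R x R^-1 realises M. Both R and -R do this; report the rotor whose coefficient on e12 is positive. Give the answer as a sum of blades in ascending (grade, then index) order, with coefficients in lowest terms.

Method: write R = a + b12*e12 + b13*e13 + b23*e23 with a^2 + b12^2 + b13^2 + b23^2 = 1 (so R^-1 = ~R). Expanding the columns R e_j ~R gives tr M = 4a^2 - 1 and, from the antisymmetric part, M21 - M12 = -4a*b12, M13 - M31 = 4a*b13, M32 - M23 = -4a*b23.
Here tr M = 68123/48841, so a^2 = (1 + tr M)/4 = 29241/48841 and a = ±171/221. Taking a = 171/221: M21 - M12 = -95760/48841, M13 - M31 = 0, M32 - M23 = 0, giving b12 = 140/221, b13 = 0, b23 = 0, i.e. R = 171/221 + 140/221*e12.
Its e12 coefficient is already positive.
Answer: 171/221 + 140/221*e12. Uniqueness: Spin(3) -> SO(3) maps R and -R to the same rotation of trace 68123/48841; fixing the sign of the e12 coefficient removes the ambiguity.


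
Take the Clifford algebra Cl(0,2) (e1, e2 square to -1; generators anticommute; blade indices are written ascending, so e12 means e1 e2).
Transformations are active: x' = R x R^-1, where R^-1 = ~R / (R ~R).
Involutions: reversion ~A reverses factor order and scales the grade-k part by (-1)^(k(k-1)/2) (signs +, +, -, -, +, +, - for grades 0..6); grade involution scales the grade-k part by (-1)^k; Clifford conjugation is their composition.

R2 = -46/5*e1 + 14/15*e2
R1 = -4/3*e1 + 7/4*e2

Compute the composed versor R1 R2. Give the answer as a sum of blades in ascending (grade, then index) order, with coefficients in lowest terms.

Distribute over the terms of R1 (each basis-blade product reordered to ascending indices, repeated generators contracted through their squares):
(-4/3*e1) R2 = -184/15 - 56/45*e12
(7/4*e2) R2 = -49/30 + 161/10*e12
Summing the partial products and collecting blades:
Answer: -139/10 + 1337/90*e12


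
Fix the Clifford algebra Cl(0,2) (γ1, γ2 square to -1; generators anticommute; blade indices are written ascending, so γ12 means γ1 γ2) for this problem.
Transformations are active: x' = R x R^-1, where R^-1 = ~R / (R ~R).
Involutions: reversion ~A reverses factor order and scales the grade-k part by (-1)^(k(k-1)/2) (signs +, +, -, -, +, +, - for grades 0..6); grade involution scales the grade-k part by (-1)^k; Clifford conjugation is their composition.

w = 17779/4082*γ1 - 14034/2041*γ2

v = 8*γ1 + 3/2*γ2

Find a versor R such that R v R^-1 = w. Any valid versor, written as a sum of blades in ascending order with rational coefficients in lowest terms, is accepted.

Equal squares first: v^2 = w^2 = -265/4. Then v + w = 50435/4082*γ1 - 21945/4082*γ2 is a versor taking v to w, provided it is invertible.
Answer: 50435/4082*γ1 - 21945/4082*γ2


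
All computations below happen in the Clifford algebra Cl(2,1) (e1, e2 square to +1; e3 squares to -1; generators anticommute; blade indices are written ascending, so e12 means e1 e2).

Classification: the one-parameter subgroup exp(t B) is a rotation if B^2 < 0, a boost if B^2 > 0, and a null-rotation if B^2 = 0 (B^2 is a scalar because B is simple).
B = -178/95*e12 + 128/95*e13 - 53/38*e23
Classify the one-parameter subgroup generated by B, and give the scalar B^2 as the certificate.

B^2 term by term: the squares give (-178/95)^2*(e12)^2 + (128/95)^2*(e13)^2 + (-53/38)^2*(e23)^2 = 31684/9025*(-1) + 16384/9025*(+1) + 2809/1444*(+1) = 1/4 (each basis 2-blade squares to minus the product of its generators' squares); cross terms between blades sharing an index anticommute and cancel. So B^2 = 1/4.
Answer: boost, certificate B^2 = 1/4. The invariant at work: B^2 = 1/4 is unchanged by conjugation, hence its sign classifies the subgroup whatever basis B is written in.


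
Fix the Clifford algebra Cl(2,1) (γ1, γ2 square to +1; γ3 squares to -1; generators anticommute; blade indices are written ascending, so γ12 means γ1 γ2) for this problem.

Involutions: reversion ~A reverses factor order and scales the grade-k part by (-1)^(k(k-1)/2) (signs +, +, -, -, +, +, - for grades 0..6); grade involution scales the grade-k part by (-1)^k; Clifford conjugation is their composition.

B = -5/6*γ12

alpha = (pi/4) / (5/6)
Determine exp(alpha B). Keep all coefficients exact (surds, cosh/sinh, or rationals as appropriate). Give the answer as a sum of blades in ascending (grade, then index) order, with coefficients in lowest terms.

B^2 = (-5/6)^2*(γ12)^2 = 25/36*(-1) = -25/36 (a basis 2-blade squares to minus the product of its generators' squares).
B^2 = -25/36 — the negative square puts this in the circular regime; l = 5/6, alpha*l = pi/4, so exp(alpha B) = cos(pi/4) + (sin(pi/4)/(5/6))*B = sqrt(2)/2 + (3*sqrt(2)/5)*B.
Answer: sqrt(2)/2 - sqrt(2)/2*γ12


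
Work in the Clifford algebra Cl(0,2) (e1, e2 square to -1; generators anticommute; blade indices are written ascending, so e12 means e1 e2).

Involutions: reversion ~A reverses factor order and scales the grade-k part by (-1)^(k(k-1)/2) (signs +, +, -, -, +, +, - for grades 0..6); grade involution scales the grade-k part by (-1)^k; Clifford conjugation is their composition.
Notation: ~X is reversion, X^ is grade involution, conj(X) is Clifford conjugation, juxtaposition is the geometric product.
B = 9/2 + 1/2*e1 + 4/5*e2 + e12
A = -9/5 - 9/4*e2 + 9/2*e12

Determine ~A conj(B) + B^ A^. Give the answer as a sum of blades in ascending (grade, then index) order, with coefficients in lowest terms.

first term: -72/5 - 9/20*e1 - 1287/200*e2 - 783/40*e12
second term: -54/5 - 99/20*e1 + 2763/200*e2 + 693/40*e12
Answer: -126/5 - 27/5*e1 + 369/50*e2 - 9/4*e12


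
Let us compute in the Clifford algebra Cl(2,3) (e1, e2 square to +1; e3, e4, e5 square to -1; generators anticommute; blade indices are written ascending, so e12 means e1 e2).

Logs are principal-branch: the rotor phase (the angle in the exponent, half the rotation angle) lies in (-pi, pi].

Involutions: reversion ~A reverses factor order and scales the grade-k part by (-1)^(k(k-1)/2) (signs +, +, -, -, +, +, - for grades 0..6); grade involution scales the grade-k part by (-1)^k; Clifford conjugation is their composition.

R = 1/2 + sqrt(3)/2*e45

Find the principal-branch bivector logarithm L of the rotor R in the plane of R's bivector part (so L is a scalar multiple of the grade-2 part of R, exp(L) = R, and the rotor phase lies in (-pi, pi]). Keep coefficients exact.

The scalar part of R is 1/2, which fixes the principal-branch rotor phase; the unit plane is then the bivector part divided by the sine of that phase, and L is that plane scaled by the phase.
Concretely: cos(phase) = 1/2 gives phase = ±pi/3, and since phase/sin(phase) is even the sign is immaterial: L = (phase/sin(phase)) * <R>_2 = (2*sqrt(3)*pi/9) * <R>_2.
Answer: pi/3*e45


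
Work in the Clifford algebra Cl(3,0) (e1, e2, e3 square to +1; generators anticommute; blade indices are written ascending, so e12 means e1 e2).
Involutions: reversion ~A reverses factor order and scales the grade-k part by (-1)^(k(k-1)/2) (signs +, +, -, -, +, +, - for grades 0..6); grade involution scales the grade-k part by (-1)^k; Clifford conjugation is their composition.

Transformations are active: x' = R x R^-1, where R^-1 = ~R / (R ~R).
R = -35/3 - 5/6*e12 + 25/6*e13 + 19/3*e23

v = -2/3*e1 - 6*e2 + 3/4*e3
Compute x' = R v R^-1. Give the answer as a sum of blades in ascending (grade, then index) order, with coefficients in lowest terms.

~R = -35/3 + 5/6*e12 - 25/6*e13 - 19/3*e23, and R ~R = 3497/18, so R^-1 = ~R / (3497/18).
R v = 1145/72*e1 + 2671/36*e2 + 1153/36*e3 + 1451/72*e123
Answer: 19/269*e1 - 12187/3228*e2 - 1283/269*e3


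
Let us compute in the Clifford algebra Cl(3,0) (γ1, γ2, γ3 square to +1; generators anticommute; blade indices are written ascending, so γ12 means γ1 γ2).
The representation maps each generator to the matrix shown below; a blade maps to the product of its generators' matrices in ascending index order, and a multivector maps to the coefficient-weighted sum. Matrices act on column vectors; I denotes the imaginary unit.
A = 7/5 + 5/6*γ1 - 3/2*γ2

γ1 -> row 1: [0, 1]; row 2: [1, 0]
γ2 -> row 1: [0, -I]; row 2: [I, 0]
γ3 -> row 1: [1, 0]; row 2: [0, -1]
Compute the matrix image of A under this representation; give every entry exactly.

M = (7/5)*1 + (5/6)*rho(γ1) + (-3/2)*rho(γ2), summed entrywise (1 is the identity matrix):
Answer: row 1: [7/5, 5/6 + 3*I/2]; row 2: [5/6 - 3*I/2, 7/5]


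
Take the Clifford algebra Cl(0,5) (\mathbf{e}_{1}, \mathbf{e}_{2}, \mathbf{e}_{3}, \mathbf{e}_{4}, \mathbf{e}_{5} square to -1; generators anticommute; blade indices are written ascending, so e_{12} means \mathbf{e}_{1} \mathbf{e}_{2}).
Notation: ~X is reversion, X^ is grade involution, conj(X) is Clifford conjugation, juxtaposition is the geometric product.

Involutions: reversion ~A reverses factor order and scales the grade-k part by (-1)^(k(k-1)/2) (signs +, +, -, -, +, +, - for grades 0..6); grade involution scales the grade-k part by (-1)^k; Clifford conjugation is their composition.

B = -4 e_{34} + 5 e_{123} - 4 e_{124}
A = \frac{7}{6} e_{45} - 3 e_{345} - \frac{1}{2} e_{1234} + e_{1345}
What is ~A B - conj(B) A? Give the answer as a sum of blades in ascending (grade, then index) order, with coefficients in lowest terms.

first term: 2 e_{3} + \frac{5}{2} e_{4} + 12 e_{5} - 2 e_{12} + 4 e_{15} + \frac{14}{3} e_{35} + \frac{14}{3} e_{125} + 4 e_{235} + 5 e_{245} - 12 e_{1235} - 15 e_{1245} - \frac{35}{6} e_{12345}
second term: -2 e_{3} - \frac{5}{2} e_{4} + 12 e_{5} + 2 e_{12} - 4 e_{15} - \frac{14}{3} e_{35} + \frac{14}{3} e_{125} + 4 e_{235} + 5 e_{245} + 12 e_{1235} + 15 e_{1245} + \frac{35}{6} e_{12345}
Answer: 4 e_{3} + 5 e_{4} - 4 e_{12} + 8 e_{15} + \frac{28}{3} e_{35} - 24 e_{1235} - 30 e_{1245} - \frac{35}{3} e_{12345}


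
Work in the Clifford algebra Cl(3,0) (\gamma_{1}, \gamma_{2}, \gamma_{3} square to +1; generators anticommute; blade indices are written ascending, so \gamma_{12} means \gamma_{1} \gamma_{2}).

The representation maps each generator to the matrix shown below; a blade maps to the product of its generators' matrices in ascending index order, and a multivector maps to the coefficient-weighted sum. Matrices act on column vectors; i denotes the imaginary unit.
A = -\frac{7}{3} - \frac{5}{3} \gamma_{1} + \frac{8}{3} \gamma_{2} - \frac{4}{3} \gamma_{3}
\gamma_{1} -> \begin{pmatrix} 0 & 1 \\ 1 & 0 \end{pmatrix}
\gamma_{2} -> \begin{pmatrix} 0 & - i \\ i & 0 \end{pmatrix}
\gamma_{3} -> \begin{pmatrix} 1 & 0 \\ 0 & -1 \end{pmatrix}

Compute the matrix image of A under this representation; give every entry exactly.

M = (-\frac{7}{3})*1 + (-\frac{5}{3})*rho(\gamma_{1}) + (\frac{8}{3})*rho(\gamma_{2}) + (-\frac{4}{3})*rho(\gamma_{3}), summed entrywise (1 is the identity matrix):
Answer: \begin{pmatrix} - \frac{11}{3} & - \frac{5}{3} - \frac{8 i}{3} \\ - \frac{5}{3} + \frac{8 i}{3} & -1 \end{pmatrix}


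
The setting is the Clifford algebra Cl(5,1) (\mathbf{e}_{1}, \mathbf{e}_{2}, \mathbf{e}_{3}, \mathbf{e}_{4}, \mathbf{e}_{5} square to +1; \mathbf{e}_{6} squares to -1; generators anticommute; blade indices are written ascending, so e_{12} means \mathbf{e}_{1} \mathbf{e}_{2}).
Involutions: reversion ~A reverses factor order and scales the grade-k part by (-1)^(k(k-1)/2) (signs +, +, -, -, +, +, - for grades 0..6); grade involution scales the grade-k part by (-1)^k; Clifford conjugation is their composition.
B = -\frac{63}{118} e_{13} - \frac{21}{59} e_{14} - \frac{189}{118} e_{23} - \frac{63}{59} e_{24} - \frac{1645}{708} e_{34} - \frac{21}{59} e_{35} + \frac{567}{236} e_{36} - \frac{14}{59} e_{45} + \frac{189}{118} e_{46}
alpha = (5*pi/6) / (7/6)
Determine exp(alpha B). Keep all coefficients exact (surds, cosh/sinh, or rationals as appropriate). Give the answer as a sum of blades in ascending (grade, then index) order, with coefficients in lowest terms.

B^2 term by term: the squares give (-\frac{63}{118})^2*(e_{13})^2 + (-\frac{21}{59})^2*(e_{14})^2 + (-\frac{189}{118})^2*(e_{23})^2 + (-\frac{63}{59})^2*(e_{24})^2 + (-\frac{1645}{708})^2*(e_{34})^2 + (-\frac{21}{59})^2*(e_{35})^2 + (\frac{567}{236})^2*(e_{36})^2 + (-\frac{14}{59})^2*(e_{45})^2 + (\frac{189}{118})^2*(e_{46})^2 = \frac{3969}{13924}*(-1) + \frac{441}{3481}*(-1) + \frac{35721}{13924}*(-1) + \frac{3969}{3481}*(-1) + \frac{2706025}{501264}*(-1) + \frac{441}{3481}*(-1) + \frac{321489}{55696}*(+1) + \frac{196}{3481}*(-1) + \frac{35721}{13924}*(+1) = -\frac{49}{36} (each basis 2-blade squares to minus the product of its generators' squares); cross terms between blades sharing an index anticommute and cancel; the commuting (index-disjoint) pairs give grade-4 terms 2*c*c'*(blade product), which cancel blade by blade — e_{1234}: -\frac{3969}{3481} + \frac{3969}{3481} = 0; e_{1345}: \frac{882}{3481} - \frac{882}{3481} = 0; e_{1346}: -\frac{11907}{6962} + \frac{11907}{6962} = 0; e_{2345}: \frac{2646}{3481} - \frac{2646}{3481} = 0; e_{2346}: -\frac{35721}{6962} + \frac{35721}{6962} = 0; e_{3456}: \frac{3969}{3481} - \frac{3969}{3481} = 0 — confirming B is simple. So B^2 = -\frac{49}{36}.
B^2 = -\frac{49}{36} — the negative square puts this in the circular regime; l = \frac{7}{6}, alpha*l = \frac{5 \pi}{6}, so exp(alpha B) = cos(\frac{5 \pi}{6}) + (sin(\frac{5 \pi}{6})/(\frac{7}{6}))*B = - \frac{\sqrt{3}}{2} + (\frac{3}{7})*B.
Answer: - \frac{\sqrt{3}}{2} - \frac{27}{118} e_{13} - \frac{9}{59} e_{14} - \frac{81}{118} e_{23} - \frac{27}{59} e_{24} - \frac{235}{236} e_{34} - \frac{9}{59} e_{35} + \frac{243}{236} e_{36} - \frac{6}{59} e_{45} + \frac{81}{118} e_{46}
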